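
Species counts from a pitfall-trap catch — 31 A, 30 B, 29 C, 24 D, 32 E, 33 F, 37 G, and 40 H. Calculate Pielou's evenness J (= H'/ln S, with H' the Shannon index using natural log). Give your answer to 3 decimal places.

Total N = 31+30+29+24+32+33+37+40 = 256, so the proportions are 0.12109, 0.11719, 0.11328, 0.09375, 0.125, 0.12891, 0.14453, 0.15625 (working shown to 5 dp, full precision carried).
H' = −Σ pᵢ ln pᵢ = −((-0.25565) + (-0.25125) + (-0.24671) + (-0.22192) + (-0.25993) + (-0.26409) + (-0.27956) + (-0.29005)) = 2.06915.
With S = 8 species, ln S = 2.07944, so J = 2.06915/2.07944 = 0.99505, i.e. 0.995 to 3 decimal places.

0.995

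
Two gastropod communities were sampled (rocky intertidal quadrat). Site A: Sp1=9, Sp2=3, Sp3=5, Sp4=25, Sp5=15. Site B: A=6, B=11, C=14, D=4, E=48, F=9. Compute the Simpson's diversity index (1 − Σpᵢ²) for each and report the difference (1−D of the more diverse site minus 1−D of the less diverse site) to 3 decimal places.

0.028

Site A: N=57, proportions 0.157895, 0.052632, 0.087719, 0.438596, 0.263158, giving 1−D = 0.702986 (working shown to 6 dp, full precision carried).
Site B: N=92, proportions 0.065217, 0.119565, 0.152174, 0.043478, 0.521739, 0.097826, giving 1−D = 0.674622.
Difference = |0.702986 − 0.674622| = 0.028364, i.e. 0.028 to 3 decimal places.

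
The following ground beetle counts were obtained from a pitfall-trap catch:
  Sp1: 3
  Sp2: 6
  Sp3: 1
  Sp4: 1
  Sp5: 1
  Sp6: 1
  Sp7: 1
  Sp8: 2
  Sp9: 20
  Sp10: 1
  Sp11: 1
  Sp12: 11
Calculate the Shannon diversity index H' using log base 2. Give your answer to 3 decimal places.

2.620

Total N = 3+6+1+1+1+1+1+2+20+1+1+11 = 49, so the proportions are 0.06122, 0.12245, 0.02041, 0.02041, 0.02041, 0.02041, 0.02041, 0.04082, 0.40816, 0.02041, 0.02041, 0.22449 (working shown to 5 dp, full precision carried).
Each pᵢ log₂ pᵢ term: 0.06122×(-4.02975)=-0.24672, 0.12245×(-3.02975)=-0.37099, 0.02041×(-5.61471)=-0.11459, 0.02041×(-5.61471)=-0.11459, 0.02041×(-5.61471)=-0.11459, 0.02041×(-5.61471)=-0.11459, 0.02041×(-5.61471)=-0.11459, 0.04082×(-4.61471)=-0.18836, 0.40816×(-1.29278)=-0.52767, 0.02041×(-5.61471)=-0.11459, 0.02041×(-5.61471)=-0.11459, 0.22449×(-2.15528)=-0.48384.
Sum = -2.61967, so H' = 2.620.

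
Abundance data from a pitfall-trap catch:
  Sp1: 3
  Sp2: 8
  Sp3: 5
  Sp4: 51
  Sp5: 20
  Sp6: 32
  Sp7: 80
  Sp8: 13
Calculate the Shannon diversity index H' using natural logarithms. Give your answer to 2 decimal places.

Total N = 3+8+5+51+20+32+80+13 = 212, so the proportions are 0.0142, 0.0377, 0.0236, 0.2406, 0.0943, 0.1509, 0.3774, 0.0613 (working shown to 4 dp, full precision carried).
Each pᵢ ln pᵢ term: 0.0142×(-4.2580)=-0.0603, 0.0377×(-3.2771)=-0.1237, 0.0236×(-3.7471)=-0.0884, 0.2406×(-1.4248)=-0.3427, 0.0943×(-2.3609)=-0.2227, 0.1509×(-1.8909)=-0.2854, 0.3774×(-0.9746)=-0.3678, 0.0613×(-2.7916)=-0.1712.
Sum = -1.6621, so H' = 1.66.

1.66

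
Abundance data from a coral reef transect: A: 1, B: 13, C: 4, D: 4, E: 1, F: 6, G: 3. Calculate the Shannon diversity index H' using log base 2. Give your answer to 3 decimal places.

2.363

Total N = 1+13+4+4+1+6+3 = 32, so the proportions are 0.03125, 0.40625, 0.125, 0.125, 0.03125, 0.1875, 0.09375 (working shown to 5 dp, full precision carried).
Each pᵢ log₂ pᵢ term: 0.03125×(-5.00000)=-0.15625, 0.40625×(-1.29956)=-0.52795, 0.125×(-3.00000)=-0.37500, 0.125×(-3.00000)=-0.37500, 0.03125×(-5.00000)=-0.15625, 0.1875×(-2.41504)=-0.45282, 0.09375×(-3.41504)=-0.32016.
Sum = -2.36343, so H' = 2.363.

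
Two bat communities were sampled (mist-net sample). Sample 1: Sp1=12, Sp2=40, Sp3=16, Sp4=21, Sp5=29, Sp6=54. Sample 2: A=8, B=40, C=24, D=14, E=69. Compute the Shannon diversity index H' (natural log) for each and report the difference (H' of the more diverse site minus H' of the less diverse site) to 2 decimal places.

Sample 1: N=172, proportions 0.0698, 0.2326, 0.093, 0.1221, 0.1686, 0.314, giving H' = 1.6665 (working shown to 4 dp, full precision carried).
Sample 2: N=155, proportions 0.0516, 0.2581, 0.1548, 0.0903, 0.4452, giving H' = 1.3688.
Difference = |1.6665 − 1.3688| = 0.2977, i.e. 0.30 to 2 decimal places.

0.30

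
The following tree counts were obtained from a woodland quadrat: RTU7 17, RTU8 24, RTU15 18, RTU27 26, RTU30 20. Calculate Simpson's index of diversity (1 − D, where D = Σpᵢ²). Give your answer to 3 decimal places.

Total N = 17+24+18+26+20 = 105, so the proportions are 0.1619, 0.22857, 0.17143, 0.24762, 0.19048 (working shown to 5 dp, full precision carried).
D = 0.1619² + 0.22857² + 0.17143² + 0.24762² + 0.19048² = 0.02621 + 0.05224 + 0.02939 + 0.06132 + 0.03628 = 0.20544.
So 1 − D = 0.79456, i.e. 0.795 to 3 decimal places.

0.795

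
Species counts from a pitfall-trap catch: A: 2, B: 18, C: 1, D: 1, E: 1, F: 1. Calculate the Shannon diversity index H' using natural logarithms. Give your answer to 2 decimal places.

0.95

Total N = 2+18+1+1+1+1 = 24, so the proportions are 0.0833, 0.75, 0.0417, 0.0417, 0.0417, 0.0417 (working shown to 4 dp, full precision carried).
Each pᵢ ln pᵢ term: 0.0833×(-2.4849)=-0.2071, 0.75×(-0.2877)=-0.2158, 0.0417×(-3.1781)=-0.1324, 0.0417×(-3.1781)=-0.1324, 0.0417×(-3.1781)=-0.1324, 0.0417×(-3.1781)=-0.1324.
Sum = -0.9525, so H' = 0.95.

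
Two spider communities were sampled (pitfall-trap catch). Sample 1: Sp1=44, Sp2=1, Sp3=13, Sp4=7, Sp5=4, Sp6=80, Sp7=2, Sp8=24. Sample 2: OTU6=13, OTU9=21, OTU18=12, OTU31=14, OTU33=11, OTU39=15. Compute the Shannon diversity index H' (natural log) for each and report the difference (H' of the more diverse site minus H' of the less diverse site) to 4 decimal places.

0.3015

Sample 1: N=175, proportions 0.251429, 0.005714, 0.074286, 0.04, 0.022857, 0.457143, 0.011429, 0.137143, giving H' = 1.466289 (working shown to 6 dp, full precision carried).
Sample 2: N=86, proportions 0.151163, 0.244186, 0.139535, 0.162791, 0.127907, 0.174419, giving H' = 1.767805.
Difference = |1.466289 − 1.767805| = 0.301516, i.e. 0.3015 to 4 decimal places.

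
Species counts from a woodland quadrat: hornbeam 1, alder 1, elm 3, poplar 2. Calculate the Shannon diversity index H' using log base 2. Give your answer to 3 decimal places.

Total N = 1+1+3+2 = 7, so the proportions are 0.14286, 0.14286, 0.42857, 0.28571 (working shown to 5 dp, full precision carried).
Each pᵢ log₂ pᵢ term: 0.14286×(-2.80735)=-0.40105, 0.14286×(-2.80735)=-0.40105, 0.42857×(-1.22239)=-0.52388, 0.28571×(-1.80735)=-0.51639.
Sum = -1.84237, so H' = 1.842.

1.842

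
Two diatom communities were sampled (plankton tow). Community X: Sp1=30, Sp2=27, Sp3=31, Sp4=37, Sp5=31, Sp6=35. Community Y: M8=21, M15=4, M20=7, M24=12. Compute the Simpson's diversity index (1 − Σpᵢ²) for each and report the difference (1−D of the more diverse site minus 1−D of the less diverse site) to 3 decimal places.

Community X: N=191, proportions 0.15707, 0.14136, 0.1623, 0.19372, 0.1623, 0.18325, giving 1−D = 0.83156 (working shown to 5 dp, full precision carried).
Community Y: N=44, proportions 0.47727, 0.09091, 0.15909, 0.27273, giving 1−D = 0.66426.
Difference = |0.83156 − 0.66426| = 0.16730, i.e. 0.167 to 3 decimal places.

0.167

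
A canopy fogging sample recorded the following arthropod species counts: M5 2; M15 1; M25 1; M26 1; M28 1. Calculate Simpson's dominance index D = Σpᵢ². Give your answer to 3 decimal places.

0.222

Total N = 2+1+1+1+1 = 6, so the proportions are 0.33333, 0.16667, 0.16667, 0.16667, 0.16667 (working shown to 5 dp, full precision carried).
D = 0.33333² + 0.16667² + 0.16667² + 0.16667² + 0.16667² = 0.11111 + 0.02778 + 0.02778 + 0.02778 + 0.02778 = 0.22222.
To 3 decimal places, D = 0.222.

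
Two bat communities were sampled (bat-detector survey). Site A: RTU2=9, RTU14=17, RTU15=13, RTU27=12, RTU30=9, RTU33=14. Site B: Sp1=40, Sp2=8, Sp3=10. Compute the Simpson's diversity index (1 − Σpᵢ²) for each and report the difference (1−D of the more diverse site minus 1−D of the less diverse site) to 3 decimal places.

0.349

Site A: N=74, proportions 0.12162, 0.22973, 0.17568, 0.16216, 0.12162, 0.18919, giving 1−D = 0.82469 (working shown to 5 dp, full precision carried).
Site B: N=58, proportions 0.68966, 0.13793, 0.17241, giving 1−D = 0.47562.
Difference = |0.82469 − 0.47562| = 0.34907, i.e. 0.349 to 3 decimal places.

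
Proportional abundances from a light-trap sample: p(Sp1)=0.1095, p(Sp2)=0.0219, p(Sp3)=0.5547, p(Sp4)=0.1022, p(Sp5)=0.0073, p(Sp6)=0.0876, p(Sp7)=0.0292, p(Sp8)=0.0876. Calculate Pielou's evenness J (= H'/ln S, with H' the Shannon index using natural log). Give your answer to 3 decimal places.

0.698

H' = −Σ pᵢ ln pᵢ = −((-0.24220) + (-0.08369) + (-0.32690) + (-0.23310) + (-0.03592) + (-0.21330) + (-0.10318) + (-0.21330)) = 1.45158 (working shown to 5 dp, full precision carried).
With S = 8 species, ln S = 2.07944, so J = 1.45158/2.07944 = 0.69806, i.e. 0.698 to 3 decimal places.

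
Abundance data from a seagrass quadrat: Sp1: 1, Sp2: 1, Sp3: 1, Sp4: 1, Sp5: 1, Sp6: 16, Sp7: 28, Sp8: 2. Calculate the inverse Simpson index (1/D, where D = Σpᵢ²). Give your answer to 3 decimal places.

Total N = 1+1+1+1+1+16+28+2 = 51, so the proportions are 0.019608, 0.019608, 0.019608, 0.019608, 0.019608, 0.313725, 0.54902, 0.039216 (working shown to 6 dp, full precision carried).
D = 0.019608² + 0.019608² + 0.019608² + 0.019608² + 0.019608² + 0.313725² + 0.54902² + 0.039216² = 0.000384 + 0.000384 + 0.000384 + 0.000384 + 0.000384 + 0.098424 + 0.301423 + 0.001538 = 0.403306.
So 1/D = 2.47950, i.e. 2.480 to 3 decimal places.

2.480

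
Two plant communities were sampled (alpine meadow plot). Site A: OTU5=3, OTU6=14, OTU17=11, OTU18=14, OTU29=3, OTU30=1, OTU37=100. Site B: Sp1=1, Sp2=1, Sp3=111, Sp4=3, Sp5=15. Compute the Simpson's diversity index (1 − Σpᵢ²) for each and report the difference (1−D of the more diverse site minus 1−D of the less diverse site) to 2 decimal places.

Site A: N=146, proportions 0.0205, 0.0959, 0.0753, 0.0959, 0.0205, 0.0068, 0.6849, giving 1−D = 0.5059 (working shown to 4 dp, full precision carried).
Site B: N=131, proportions 0.0076, 0.0076, 0.8473, 0.0229, 0.1145, giving 1−D = 0.2683.
Difference = |0.5059 − 0.2683| = 0.2376, i.e. 0.24 to 2 decimal places.

0.24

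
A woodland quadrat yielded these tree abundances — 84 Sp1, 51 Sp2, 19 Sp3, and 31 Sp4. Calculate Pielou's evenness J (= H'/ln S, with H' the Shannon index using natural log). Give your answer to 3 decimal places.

0.899

Total N = 84+51+19+31 = 185, so the proportions are 0.45405, 0.27568, 0.1027, 0.16757 (working shown to 5 dp, full precision carried).
H' = −Σ pᵢ ln pᵢ = −((-0.35849) + (-0.35522) + (-0.23374) + (-0.29934)) = 1.24679.
With S = 4 species, ln S = 1.38629, so J = 1.24679/1.38629 = 0.89937, i.e. 0.899 to 3 decimal places.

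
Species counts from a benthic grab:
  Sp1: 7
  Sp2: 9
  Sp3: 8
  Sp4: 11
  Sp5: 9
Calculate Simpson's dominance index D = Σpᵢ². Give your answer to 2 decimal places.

0.20

Total N = 7+9+8+11+9 = 44, so the proportions are 0.1591, 0.2045, 0.1818, 0.25, 0.2045 (working shown to 4 dp, full precision carried).
D = 0.1591² + 0.2045² + 0.1818² + 0.25² + 0.2045² = 0.0253 + 0.0418 + 0.0331 + 0.0625 + 0.0418 = 0.2045.
To 2 decimal places, D = 0.20.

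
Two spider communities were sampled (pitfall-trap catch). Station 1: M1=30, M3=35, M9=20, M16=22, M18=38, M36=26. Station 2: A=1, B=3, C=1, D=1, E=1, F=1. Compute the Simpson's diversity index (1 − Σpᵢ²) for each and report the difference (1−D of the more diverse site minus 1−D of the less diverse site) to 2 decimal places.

Station 1: N=171, proportions 0.17544, 0.20468, 0.11696, 0.12865, 0.22222, 0.15205, giving 1−D = 0.82460 (working shown to 5 dp, full precision carried).
Station 2: N=8, proportions 0.125, 0.375, 0.125, 0.125, 0.125, 0.125, giving 1−D = 0.78125.
Difference = |0.82460 − 0.78125| = 0.04335, i.e. 0.04 to 2 decimal places.

0.04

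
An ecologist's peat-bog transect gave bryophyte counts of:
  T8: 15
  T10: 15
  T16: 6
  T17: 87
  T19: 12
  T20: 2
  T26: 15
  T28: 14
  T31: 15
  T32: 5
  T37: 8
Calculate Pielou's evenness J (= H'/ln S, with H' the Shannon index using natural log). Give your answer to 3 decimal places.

0.790

Total N = 15+15+6+87+12+2+15+14+15+5+8 = 194, so the proportions are 0.07732, 0.07732, 0.03093, 0.44845, 0.06186, 0.01031, 0.07732, 0.07216, 0.07732, 0.02577, 0.04124 (working shown to 5 dp, full precision carried).
H' = −Σ pᵢ ln pᵢ = −((-0.19792) + (-0.19792) + (-0.10751) + (-0.35964) + (-0.17214) + (-0.04716) + (-0.19792) + (-0.18971) + (-0.19792) + (-0.09429) + (-0.13148)) = 1.89362.
With S = 11 species, ln S = 2.39790, so J = 1.89362/2.39790 = 0.78970, i.e. 0.790 to 3 decimal places.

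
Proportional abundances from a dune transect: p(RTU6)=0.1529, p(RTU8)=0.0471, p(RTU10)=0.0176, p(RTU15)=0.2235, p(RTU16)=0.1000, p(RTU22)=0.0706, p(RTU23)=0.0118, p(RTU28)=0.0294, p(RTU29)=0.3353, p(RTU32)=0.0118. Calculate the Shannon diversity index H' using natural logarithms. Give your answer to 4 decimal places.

1.8293

Each pᵢ ln pᵢ term (working shown to 6 dp, full precision carried): 0.1529×(-1.877971)=-0.287142, 0.0471×(-3.055482)=-0.143913, 0.0176×(-4.039856)=-0.071101, 0.2235×(-1.498344)=-0.334880, 0.1×(-2.302585)=-0.230259, 0.0706×(-2.650725)=-0.187141, 0.0118×(-4.439656)=-0.052388, 0.0294×(-3.526761)=-0.103687, 0.3353×(-1.092730)=-0.366392, 0.0118×(-4.439656)=-0.052388.
Sum = -1.829291, so H' = 1.8293.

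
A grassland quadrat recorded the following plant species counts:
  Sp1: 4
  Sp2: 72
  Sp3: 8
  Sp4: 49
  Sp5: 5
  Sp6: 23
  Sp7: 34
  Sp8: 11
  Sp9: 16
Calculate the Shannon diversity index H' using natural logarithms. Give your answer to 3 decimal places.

1.837

Total N = 4+72+8+49+5+23+34+11+16 = 222, so the proportions are 0.01802, 0.32432, 0.03604, 0.22072, 0.02252, 0.1036, 0.15315, 0.04955, 0.07207 (working shown to 5 dp, full precision carried).
Each pᵢ ln pᵢ term: 0.01802×(-4.01638)=-0.07237, 0.32432×(-1.12601)=-0.36519, 0.03604×(-3.32324)=-0.11976, 0.22072×(-1.51086)=-0.33348, 0.02252×(-3.79324)=-0.08543, 0.1036×(-2.26718)=-0.23489, 0.15315×(-1.87632)=-0.28736, 0.04955×(-3.00478)=-0.14889, 0.07207×(-2.63009)=-0.18956.
Sum = -1.83692, so H' = 1.837.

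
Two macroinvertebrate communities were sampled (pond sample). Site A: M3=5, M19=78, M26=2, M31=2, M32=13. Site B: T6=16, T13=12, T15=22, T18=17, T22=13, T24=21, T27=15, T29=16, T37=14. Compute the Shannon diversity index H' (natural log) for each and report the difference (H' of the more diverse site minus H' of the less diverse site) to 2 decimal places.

1.41

Site A: N=100, proportions 0.05, 0.78, 0.02, 0.02, 0.13, giving H' = 0.7653 (working shown to 4 dp, full precision carried).
Site B: N=146, proportions 0.1096, 0.0822, 0.1507, 0.1164, 0.089, 0.1438, 0.1027, 0.1096, 0.0959, giving H' = 2.1784.
Difference = |0.7653 − 2.1784| = 1.4131, i.e. 1.41 to 2 decimal places.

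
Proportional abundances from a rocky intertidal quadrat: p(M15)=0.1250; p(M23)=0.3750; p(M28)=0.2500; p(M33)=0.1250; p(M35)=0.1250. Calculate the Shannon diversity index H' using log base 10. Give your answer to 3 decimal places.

Each pᵢ log₁₀ pᵢ term (working shown to 5 dp, full precision carried): 0.125×(-0.90309)=-0.11289, 0.375×(-0.42597)=-0.15974, 0.25×(-0.60206)=-0.15051, 0.125×(-0.90309)=-0.11289, 0.125×(-0.90309)=-0.11289.
Sum = -0.64891, so H' = 0.649.

0.649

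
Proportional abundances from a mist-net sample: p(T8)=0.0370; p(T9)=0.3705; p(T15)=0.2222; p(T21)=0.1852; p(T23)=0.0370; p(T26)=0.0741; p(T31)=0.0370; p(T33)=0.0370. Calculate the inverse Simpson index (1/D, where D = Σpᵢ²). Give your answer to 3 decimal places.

D = 0.037² + 0.3705² + 0.2222² + 0.1852² + 0.037² + 0.0741² + 0.037² + 0.037² = 0.0013690 + 0.1372703 + 0.0493728 + 0.0342990 + 0.0013690 + 0.0054908 + 0.0013690 + 0.0013690 = 0.2319089 (working shown to 7 dp, full precision carried).
So 1/D = 4.31204, i.e. 4.312 to 3 decimal places.

4.312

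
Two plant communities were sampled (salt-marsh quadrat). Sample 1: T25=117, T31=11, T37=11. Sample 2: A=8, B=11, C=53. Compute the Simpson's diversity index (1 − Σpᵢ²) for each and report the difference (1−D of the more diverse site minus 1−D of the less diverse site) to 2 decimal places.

Sample 1: N=139, proportions 0.8417, 0.0791, 0.0791, giving 1−D = 0.2790 (working shown to 4 dp, full precision carried).
Sample 2: N=72, proportions 0.1111, 0.1528, 0.7361, giving 1−D = 0.4225.
Difference = |0.2790 − 0.4225| = 0.1435, i.e. 0.14 to 2 decimal places.

0.14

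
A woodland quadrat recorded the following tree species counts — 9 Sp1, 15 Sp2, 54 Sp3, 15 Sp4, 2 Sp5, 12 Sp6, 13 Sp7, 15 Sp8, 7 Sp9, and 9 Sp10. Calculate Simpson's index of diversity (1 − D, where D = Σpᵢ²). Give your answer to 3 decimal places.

Total N = 9+15+54+15+2+12+13+15+7+9 = 151, so the proportions are 0.0596, 0.09934, 0.35762, 0.09934, 0.01325, 0.07947, 0.08609, 0.09934, 0.04636, 0.0596 (working shown to 5 dp, full precision carried).
D = 0.0596² + 0.09934² + 0.35762² + 0.09934² + 0.01325² + 0.07947² + 0.08609² + 0.09934² + 0.04636² + 0.0596² = 0.00355 + 0.00987 + 0.12789 + 0.00987 + 0.00018 + 0.00632 + 0.00741 + 0.00987 + 0.00215 + 0.00355 = 0.18065.
So 1 − D = 0.81935, i.e. 0.819 to 3 decimal places.

0.819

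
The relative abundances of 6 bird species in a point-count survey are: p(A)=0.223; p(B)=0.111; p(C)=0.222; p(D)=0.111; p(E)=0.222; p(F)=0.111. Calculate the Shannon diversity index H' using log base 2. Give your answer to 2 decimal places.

Each pᵢ log₂ pᵢ term (working shown to 4 dp, full precision carried): 0.223×(-2.1649)=-0.4828, 0.111×(-3.1714)=-0.3520, 0.222×(-2.1714)=-0.4820, 0.111×(-3.1714)=-0.3520, 0.222×(-2.1714)=-0.4820, 0.111×(-3.1714)=-0.3520.
Sum = -2.5029, so H' = 2.50.

2.50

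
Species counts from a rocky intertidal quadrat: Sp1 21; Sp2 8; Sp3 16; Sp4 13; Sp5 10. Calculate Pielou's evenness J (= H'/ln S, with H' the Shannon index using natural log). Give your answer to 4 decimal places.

0.9651

Total N = 21+8+16+13+10 = 68, so the proportions are 0.308824, 0.117647, 0.235294, 0.191176, 0.147059 (working shown to 6 dp, full precision carried).
H' = −Σ pᵢ ln pᵢ = −((-0.362863) + (-0.251772) + (-0.340452) + (-0.316313) + (-0.281900)) = 1.553300.
With S = 5 species, ln S = 1.609438, so J = 1.553300/1.609438 = 0.965120, i.e. 0.9651 to 4 decimal places.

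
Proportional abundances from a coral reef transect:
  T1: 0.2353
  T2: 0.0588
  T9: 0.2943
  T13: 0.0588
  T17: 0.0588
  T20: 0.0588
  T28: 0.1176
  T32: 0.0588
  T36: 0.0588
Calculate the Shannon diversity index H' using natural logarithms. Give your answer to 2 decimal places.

1.95

Each pᵢ ln pᵢ term (working shown to 4 dp, full precision carried): 0.2353×(-1.4469)=-0.3405, 0.0588×(-2.8336)=-0.1666, 0.2943×(-1.2232)=-0.3600, 0.0588×(-2.8336)=-0.1666, 0.0588×(-2.8336)=-0.1666, 0.0588×(-2.8336)=-0.1666, 0.1176×(-2.1405)=-0.2517, 0.0588×(-2.8336)=-0.1666, 0.0588×(-2.8336)=-0.1666.
Sum = -1.9518, so H' = 1.95.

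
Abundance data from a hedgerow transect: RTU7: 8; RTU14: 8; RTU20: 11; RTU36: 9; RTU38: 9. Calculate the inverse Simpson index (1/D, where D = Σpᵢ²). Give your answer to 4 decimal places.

4.9270

Total N = 8+8+11+9+9 = 45, so the proportions are 0.17777778, 0.17777778, 0.24444444, 0.2, 0.2 (working shown to 8 dp, full precision carried).
D = 0.17777778² + 0.17777778² + 0.24444444² + 0.2² + 0.2² = 0.03160494 + 0.03160494 + 0.05975309 + 0.04000000 + 0.04000000 = 0.20296296.
So 1/D = 4.927007, i.e. 4.9270 to 4 decimal places.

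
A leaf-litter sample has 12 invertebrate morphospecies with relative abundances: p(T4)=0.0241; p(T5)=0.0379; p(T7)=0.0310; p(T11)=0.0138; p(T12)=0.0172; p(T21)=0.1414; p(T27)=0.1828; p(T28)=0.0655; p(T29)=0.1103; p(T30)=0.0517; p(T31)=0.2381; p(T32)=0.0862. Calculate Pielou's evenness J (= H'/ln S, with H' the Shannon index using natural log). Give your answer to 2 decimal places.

0.87

H' = −Σ pᵢ ln pᵢ = −((-0.0898) + (-0.1240) + (-0.1077) + (-0.0591) + (-0.0699) + (-0.2766) + (-0.3106) + (-0.1785) + (-0.2432) + (-0.1532) + (-0.3417) + (-0.2113)) = 2.1656 (working shown to 4 dp, full precision carried).
With S = 12 species, ln S = 2.4849, so J = 2.1656/2.4849 = 0.8715, i.e. 0.87 to 2 decimal places.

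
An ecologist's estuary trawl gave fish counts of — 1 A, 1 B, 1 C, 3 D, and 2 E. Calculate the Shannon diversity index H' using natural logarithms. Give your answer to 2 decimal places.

1.49

Total N = 1+1+1+3+2 = 8, so the proportions are 0.125, 0.125, 0.125, 0.375, 0.25 (working shown to 4 dp, full precision carried).
Each pᵢ ln pᵢ term: 0.125×(-2.0794)=-0.2599, 0.125×(-2.0794)=-0.2599, 0.125×(-2.0794)=-0.2599, 0.375×(-0.9808)=-0.3678, 0.25×(-1.3863)=-0.3466.
Sum = -1.4942, so H' = 1.49.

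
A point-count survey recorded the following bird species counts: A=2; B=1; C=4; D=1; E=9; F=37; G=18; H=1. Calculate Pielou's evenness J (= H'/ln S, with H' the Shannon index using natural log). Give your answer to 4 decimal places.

Total N = 2+1+4+1+9+37+18+1 = 73, so the proportions are 0.027397, 0.013699, 0.054795, 0.013699, 0.123288, 0.506849, 0.246575, 0.013699 (working shown to 6 dp, full precision carried).
H' = −Σ pᵢ ln pᵢ = −((-0.098557) + (-0.058773) + (-0.159132) + (-0.058773) + (-0.258070) + (-0.344425) + (-0.345227) + (-0.058773)) = 1.381731.
With S = 8 species, ln S = 2.079442, so J = 1.381731/2.079442 = 0.664472, i.e. 0.6645 to 4 decimal places.

0.6645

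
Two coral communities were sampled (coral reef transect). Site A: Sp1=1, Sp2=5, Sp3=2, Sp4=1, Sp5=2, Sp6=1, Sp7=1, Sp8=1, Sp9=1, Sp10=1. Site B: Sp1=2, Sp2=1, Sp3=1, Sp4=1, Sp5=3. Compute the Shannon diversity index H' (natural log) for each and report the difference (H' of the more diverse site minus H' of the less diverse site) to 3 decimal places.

Site A: N=16, proportions 0.0625, 0.3125, 0.125, 0.0625, 0.125, 0.0625, 0.0625, 0.0625, 0.0625, 0.0625, giving H' = 2.09635258 (working shown to 8 dp, full precision carried).
Site B: N=8, proportions 0.25, 0.125, 0.125, 0.125, 0.375, giving H' = 1.49417514.
Difference = |2.09635258 − 1.49417514| = 0.60217744, i.e. 0.602 to 3 decimal places.

0.602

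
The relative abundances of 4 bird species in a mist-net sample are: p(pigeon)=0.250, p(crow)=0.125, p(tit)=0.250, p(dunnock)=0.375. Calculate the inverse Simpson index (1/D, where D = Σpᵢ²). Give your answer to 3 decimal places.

D = 0.25² + 0.125² + 0.25² + 0.375² = 0.0625000 + 0.0156250 + 0.0625000 + 0.1406250 = 0.2812500 (working shown to 7 dp, full precision carried).
So 1/D = 3.55556, i.e. 3.556 to 3 decimal places.

3.556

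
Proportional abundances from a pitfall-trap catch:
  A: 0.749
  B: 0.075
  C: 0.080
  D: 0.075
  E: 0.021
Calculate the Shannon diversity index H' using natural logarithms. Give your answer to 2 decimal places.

0.89

Each pᵢ ln pᵢ term (working shown to 4 dp, full precision carried): 0.749×(-0.2890)=-0.2165, 0.075×(-2.5903)=-0.1943, 0.08×(-2.5257)=-0.2021, 0.075×(-2.5903)=-0.1943, 0.021×(-3.8632)=-0.0811.
Sum = -0.8882, so H' = 0.89.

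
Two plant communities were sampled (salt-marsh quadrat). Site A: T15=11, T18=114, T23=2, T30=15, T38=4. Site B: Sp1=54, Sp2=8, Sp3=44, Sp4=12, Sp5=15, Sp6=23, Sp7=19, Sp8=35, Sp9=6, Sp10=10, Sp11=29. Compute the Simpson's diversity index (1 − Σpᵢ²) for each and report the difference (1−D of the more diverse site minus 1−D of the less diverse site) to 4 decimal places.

0.4980

Site A: N=146, proportions 0.075342, 0.780822, 0.013699, 0.10274, 0.027397, giving 1−D = 0.373147 (working shown to 6 dp, full precision carried).
Site B: N=255, proportions 0.211765, 0.031373, 0.172549, 0.047059, 0.058824, 0.090196, 0.07451, 0.137255, 0.023529, 0.039216, 0.113725, giving 1−D = 0.871173.
Difference = |0.373147 − 0.871173| = 0.498026, i.e. 0.4980 to 4 decimal places.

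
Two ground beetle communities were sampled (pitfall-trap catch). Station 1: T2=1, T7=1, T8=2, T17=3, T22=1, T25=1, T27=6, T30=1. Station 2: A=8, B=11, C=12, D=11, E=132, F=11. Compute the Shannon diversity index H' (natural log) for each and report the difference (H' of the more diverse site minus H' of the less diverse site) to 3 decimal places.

0.750

Station 1: N=16, proportions 0.0625, 0.0625, 0.125, 0.1875, 0.0625, 0.0625, 0.375, 0.0625, giving H' = 1.808046 (working shown to 6 dp, full precision carried).
Station 2: N=185, proportions 0.043243, 0.059459, 0.064865, 0.059459, 0.713514, 0.059459, giving H' = 1.057573.
Difference = |1.808046 − 1.057573| = 0.750473, i.e. 0.750 to 3 decimal places.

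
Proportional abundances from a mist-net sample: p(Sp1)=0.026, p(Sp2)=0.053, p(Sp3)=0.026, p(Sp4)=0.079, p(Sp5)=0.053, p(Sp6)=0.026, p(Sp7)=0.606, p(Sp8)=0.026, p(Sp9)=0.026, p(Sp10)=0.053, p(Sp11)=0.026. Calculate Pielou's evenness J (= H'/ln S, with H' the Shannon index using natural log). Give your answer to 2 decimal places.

0.64

H' = −Σ pᵢ ln pᵢ = −((-0.0949) + (-0.1557) + (-0.0949) + (-0.2005) + (-0.1557) + (-0.0949) + (-0.3035) + (-0.0949) + (-0.0949) + (-0.1557) + (-0.0949)) = 1.5405 (working shown to 4 dp, full precision carried).
With S = 11 species, ln S = 2.3979, so J = 1.5405/2.3979 = 0.6424, i.e. 0.64 to 2 decimal places.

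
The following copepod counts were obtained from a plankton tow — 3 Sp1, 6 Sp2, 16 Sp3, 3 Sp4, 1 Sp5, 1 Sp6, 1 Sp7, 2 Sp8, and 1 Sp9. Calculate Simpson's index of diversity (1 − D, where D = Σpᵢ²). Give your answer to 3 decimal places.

Total N = 3+6+16+3+1+1+1+2+1 = 34, so the proportions are 0.08824, 0.17647, 0.47059, 0.08824, 0.02941, 0.02941, 0.02941, 0.05882, 0.02941 (working shown to 5 dp, full precision carried).
D = 0.08824² + 0.17647² + 0.47059² + 0.08824² + 0.02941² + 0.02941² + 0.02941² + 0.05882² + 0.02941² = 0.00779 + 0.03114 + 0.22145 + 0.00779 + 0.00087 + 0.00087 + 0.00087 + 0.00346 + 0.00087 = 0.27509.
So 1 − D = 0.72491, i.e. 0.725 to 3 decimal places.

0.725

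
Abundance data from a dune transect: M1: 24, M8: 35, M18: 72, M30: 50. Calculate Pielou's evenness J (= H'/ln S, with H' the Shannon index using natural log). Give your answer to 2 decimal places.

Total N = 24+35+72+50 = 181, so the proportions are 0.1326, 0.1934, 0.3978, 0.2762 (working shown to 4 dp, full precision carried).
H' = −Σ pᵢ ln pᵢ = −((-0.2679) + (-0.3177) + (-0.3667) + (-0.3554)) = 1.3077.
With S = 4 species, ln S = 1.3863, so J = 1.3077/1.3863 = 0.9433, i.e. 0.94 to 2 decimal places.

0.94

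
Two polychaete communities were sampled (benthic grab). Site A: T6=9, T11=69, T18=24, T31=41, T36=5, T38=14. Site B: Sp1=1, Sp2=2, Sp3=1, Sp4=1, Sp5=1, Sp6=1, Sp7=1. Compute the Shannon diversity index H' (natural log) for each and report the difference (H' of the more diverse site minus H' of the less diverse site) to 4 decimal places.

0.4325

Site A: N=162, proportions 0.0555556, 0.4259259, 0.1481481, 0.2530864, 0.0308642, 0.0864198, giving H' = 1.4736944 (working shown to 7 dp, full precision carried).
Site B: N=8, proportions 0.125, 0.25, 0.125, 0.125, 0.125, 0.125, 0.125, giving H' = 1.9061547.
Difference = |1.4736944 − 1.9061547| = 0.4324603, i.e. 0.4325 to 4 decimal places.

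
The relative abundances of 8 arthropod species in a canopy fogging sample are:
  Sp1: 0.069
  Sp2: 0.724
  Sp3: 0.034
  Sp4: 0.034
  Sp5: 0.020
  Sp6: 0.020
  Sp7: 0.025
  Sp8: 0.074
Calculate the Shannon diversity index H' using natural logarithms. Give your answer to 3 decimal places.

Each pᵢ ln pᵢ term (working shown to 5 dp, full precision carried): 0.069×(-2.67365)=-0.18448, 0.724×(-0.32296)=-0.23383, 0.034×(-3.38139)=-0.11497, 0.034×(-3.38139)=-0.11497, 0.02×(-3.91202)=-0.07824, 0.02×(-3.91202)=-0.07824, 0.025×(-3.68888)=-0.09222, 0.074×(-2.60369)=-0.19267.
Sum = -1.08962, so H' = 1.090.

1.090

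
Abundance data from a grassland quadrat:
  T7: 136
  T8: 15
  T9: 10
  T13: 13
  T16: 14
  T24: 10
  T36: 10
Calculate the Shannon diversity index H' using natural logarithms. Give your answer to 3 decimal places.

1.260

Total N = 136+15+10+13+14+10+10 = 208, so the proportions are 0.65385, 0.07212, 0.04808, 0.0625, 0.06731, 0.04808, 0.04808 (working shown to 5 dp, full precision carried).
Each pᵢ ln pᵢ term: 0.65385×(-0.42488)=-0.27781, 0.07212×(-2.62949)=-0.18963, 0.04808×(-3.03495)=-0.14591, 0.0625×(-2.77259)=-0.17329, 0.06731×(-2.69848)=-0.18163, 0.04808×(-3.03495)=-0.14591, 0.04808×(-3.03495)=-0.14591.
Sum = -1.26008, so H' = 1.260.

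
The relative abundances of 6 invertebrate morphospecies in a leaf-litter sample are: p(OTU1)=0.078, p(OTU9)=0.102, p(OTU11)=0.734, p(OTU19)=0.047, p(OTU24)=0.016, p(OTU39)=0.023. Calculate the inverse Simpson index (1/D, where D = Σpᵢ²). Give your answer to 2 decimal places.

D = 0.078² + 0.102² + 0.734² + 0.047² + 0.016² + 0.023² = 0.00608 + 0.01040 + 0.53876 + 0.00221 + 0.00026 + 0.00053 = 0.55824 (working shown to 5 dp, full precision carried).
So 1/D = 1.7914, i.e. 1.79 to 2 decimal places.

1.79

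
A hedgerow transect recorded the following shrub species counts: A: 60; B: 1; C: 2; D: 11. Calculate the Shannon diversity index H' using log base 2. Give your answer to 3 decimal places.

0.879

Total N = 60+1+2+11 = 74, so the proportions are 0.81081, 0.01351, 0.02703, 0.14865 (working shown to 5 dp, full precision carried).
Each pᵢ log₂ pᵢ term: 0.81081×(-0.30256)=-0.24532, 0.01351×(-6.20945)=-0.08391, 0.02703×(-5.20945)=-0.14080, 0.14865×(-2.75002)=-0.40879.
Sum = -0.87882, so H' = 0.879.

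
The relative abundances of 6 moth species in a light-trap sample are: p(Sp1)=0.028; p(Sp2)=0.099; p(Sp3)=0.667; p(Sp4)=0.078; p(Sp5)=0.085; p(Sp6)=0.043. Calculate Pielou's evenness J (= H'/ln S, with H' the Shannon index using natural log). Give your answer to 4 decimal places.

H' = −Σ pᵢ ln pᵢ = −((-0.100115) + (-0.228951) + (-0.270112) + (-0.198982) + (-0.209534) + (-0.135302)) = 1.142995 (working shown to 6 dp, full precision carried).
With S = 6 species, ln S = 1.791759, so J = 1.142995/1.791759 = 0.637918, i.e. 0.6379 to 4 decimal places.

0.6379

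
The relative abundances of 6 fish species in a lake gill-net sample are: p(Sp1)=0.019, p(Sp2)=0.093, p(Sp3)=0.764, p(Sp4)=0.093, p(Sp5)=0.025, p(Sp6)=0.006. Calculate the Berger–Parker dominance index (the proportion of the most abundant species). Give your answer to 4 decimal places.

0.7640

The largest proportion is 0.764, i.e. d = 0.7640 to 4 decimal places.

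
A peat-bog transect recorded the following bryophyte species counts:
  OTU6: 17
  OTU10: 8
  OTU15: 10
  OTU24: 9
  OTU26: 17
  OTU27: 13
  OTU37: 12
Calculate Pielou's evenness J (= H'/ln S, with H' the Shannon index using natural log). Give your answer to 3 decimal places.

Total N = 17+8+10+9+17+13+12 = 86, so the proportions are 0.19767, 0.09302, 0.11628, 0.10465, 0.19767, 0.15116, 0.13953 (working shown to 5 dp, full precision carried).
H' = −Σ pᵢ ln pᵢ = −((-0.32046) + (-0.22092) + (-0.25020) + (-0.23621) + (-0.32046) + (-0.28561) + (-0.27481)) = 1.90866.
With S = 7 species, ln S = 1.94591, so J = 1.90866/1.94591 = 0.98086, i.e. 0.981 to 3 decimal places.

0.981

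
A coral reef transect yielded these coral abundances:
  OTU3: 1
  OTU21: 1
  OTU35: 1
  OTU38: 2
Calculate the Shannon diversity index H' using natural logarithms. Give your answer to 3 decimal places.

Total N = 1+1+1+2 = 5, so the proportions are 0.2, 0.2, 0.2, 0.4 (working shown to 5 dp, full precision carried).
Each pᵢ ln pᵢ term: 0.2×(-1.60944)=-0.32189, 0.2×(-1.60944)=-0.32189, 0.2×(-1.60944)=-0.32189, 0.4×(-0.91629)=-0.36652.
Sum = -1.33218, so H' = 1.332.

1.332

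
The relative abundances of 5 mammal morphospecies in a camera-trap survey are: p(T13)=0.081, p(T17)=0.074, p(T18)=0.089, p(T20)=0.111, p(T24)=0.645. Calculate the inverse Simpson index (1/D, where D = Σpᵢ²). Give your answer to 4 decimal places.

D = 0.081² + 0.074² + 0.089² + 0.111² + 0.645² = 0.0065610 + 0.0054760 + 0.0079210 + 0.0123210 + 0.4160250 = 0.4483040 (working shown to 7 dp, full precision carried).
So 1/D = 2.230629, i.e. 2.2306 to 4 decimal places.

2.2306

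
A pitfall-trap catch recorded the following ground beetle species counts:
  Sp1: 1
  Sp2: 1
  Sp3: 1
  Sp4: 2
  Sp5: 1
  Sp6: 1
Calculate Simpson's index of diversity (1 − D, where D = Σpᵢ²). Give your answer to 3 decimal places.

Total N = 1+1+1+2+1+1 = 7, so the proportions are 0.14286, 0.14286, 0.14286, 0.28571, 0.14286, 0.14286 (working shown to 5 dp, full precision carried).
D = 0.14286² + 0.14286² + 0.14286² + 0.28571² + 0.14286² + 0.14286² = 0.02041 + 0.02041 + 0.02041 + 0.08163 + 0.02041 + 0.02041 = 0.18367.
So 1 − D = 0.81633, i.e. 0.816 to 3 decimal places.

0.816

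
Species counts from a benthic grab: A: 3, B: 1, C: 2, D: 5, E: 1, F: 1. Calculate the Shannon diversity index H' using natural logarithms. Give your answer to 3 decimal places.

1.586

Total N = 3+1+2+5+1+1 = 13, so the proportions are 0.23077, 0.07692, 0.15385, 0.38462, 0.07692, 0.07692 (working shown to 5 dp, full precision carried).
Each pᵢ ln pᵢ term: 0.23077×(-1.46634)=-0.33839, 0.07692×(-2.56495)=-0.19730, 0.15385×(-1.87180)=-0.28797, 0.38462×(-0.95551)=-0.36750, 0.07692×(-2.56495)=-0.19730, 0.07692×(-2.56495)=-0.19730.
Sum = -1.58577, so H' = 1.586.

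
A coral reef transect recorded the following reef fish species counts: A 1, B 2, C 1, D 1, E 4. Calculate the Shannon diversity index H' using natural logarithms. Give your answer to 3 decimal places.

1.427

Total N = 1+2+1+1+4 = 9, so the proportions are 0.11111, 0.22222, 0.11111, 0.11111, 0.44444 (working shown to 5 dp, full precision carried).
Each pᵢ ln pᵢ term: 0.11111×(-2.19722)=-0.24414, 0.22222×(-1.50408)=-0.33424, 0.11111×(-2.19722)=-0.24414, 0.11111×(-2.19722)=-0.24414, 0.44444×(-0.81093)=-0.36041.
Sum = -1.42706, so H' = 1.427.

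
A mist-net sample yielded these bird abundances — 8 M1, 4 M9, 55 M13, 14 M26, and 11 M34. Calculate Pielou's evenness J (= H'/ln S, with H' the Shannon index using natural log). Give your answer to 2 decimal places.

0.74

Total N = 8+4+55+14+11 = 92, so the proportions are 0.087, 0.0435, 0.5978, 0.1522, 0.1196 (working shown to 4 dp, full precision carried).
H' = −Σ pᵢ ln pᵢ = −((-0.2124) + (-0.1363) + (-0.3076) + (-0.2865) + (-0.2539)) = 1.1967.
With S = 5 species, ln S = 1.6094, so J = 1.1967/1.6094 = 0.7436, i.e. 0.74 to 2 decimal places.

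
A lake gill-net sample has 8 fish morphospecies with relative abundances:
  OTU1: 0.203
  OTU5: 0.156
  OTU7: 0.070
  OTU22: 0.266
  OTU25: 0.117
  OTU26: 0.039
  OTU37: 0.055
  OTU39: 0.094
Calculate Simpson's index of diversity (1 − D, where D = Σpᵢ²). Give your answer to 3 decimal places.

0.832

D = 0.203² + 0.156² + 0.07² + 0.266² + 0.117² + 0.039² + 0.055² + 0.094² = 0.04121 + 0.02434 + 0.00490 + 0.07076 + 0.01369 + 0.00152 + 0.00302 + 0.00884 = 0.16827 (working shown to 5 dp, full precision carried).
So 1 − D = 0.83173, i.e. 0.832 to 3 decimal places.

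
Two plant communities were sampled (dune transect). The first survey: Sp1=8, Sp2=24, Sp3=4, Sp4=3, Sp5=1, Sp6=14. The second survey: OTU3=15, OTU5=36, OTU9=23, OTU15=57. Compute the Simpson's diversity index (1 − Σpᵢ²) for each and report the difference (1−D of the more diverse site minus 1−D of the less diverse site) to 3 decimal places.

0.013

The first survey: N=54, proportions 0.14815, 0.44444, 0.07407, 0.05556, 0.01852, 0.25926, giving 1−D = 0.70439 (working shown to 5 dp, full precision carried).
The second survey: N=131, proportions 0.1145, 0.27481, 0.17557, 0.43511, giving 1−D = 0.69122.
Difference = |0.70439 − 0.69122| = 0.01317, i.e. 0.013 to 3 decimal places.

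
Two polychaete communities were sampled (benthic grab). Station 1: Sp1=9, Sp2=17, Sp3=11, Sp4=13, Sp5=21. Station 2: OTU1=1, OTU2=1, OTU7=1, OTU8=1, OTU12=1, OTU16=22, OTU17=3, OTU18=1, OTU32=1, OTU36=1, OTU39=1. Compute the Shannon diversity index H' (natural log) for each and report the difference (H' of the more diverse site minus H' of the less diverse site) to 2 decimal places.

Station 1: N=71, proportions 0.1268, 0.2394, 0.1549, 0.1831, 0.2958, giving H' = 1.5641 (working shown to 4 dp, full precision carried).
Station 2: N=34, proportions 0.0294, 0.0294, 0.0294, 0.0294, 0.0294, 0.6471, 0.0882, 0.0294, 0.0294, 0.0294, 0.0294, giving H' = 1.4293.
Difference = |1.5641 − 1.4293| = 0.1348, i.e. 0.13 to 2 decimal places.

0.13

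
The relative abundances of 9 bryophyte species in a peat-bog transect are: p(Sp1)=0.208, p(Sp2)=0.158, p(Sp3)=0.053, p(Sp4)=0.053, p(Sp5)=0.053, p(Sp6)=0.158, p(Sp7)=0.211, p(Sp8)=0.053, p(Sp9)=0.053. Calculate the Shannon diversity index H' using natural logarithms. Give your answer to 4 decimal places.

Each pᵢ ln pᵢ term (working shown to 6 dp, full precision carried): 0.208×(-1.570217)=-0.326605, 0.158×(-1.845160)=-0.291535, 0.053×(-2.937463)=-0.155686, 0.053×(-2.937463)=-0.155686, 0.053×(-2.937463)=-0.155686, 0.158×(-1.845160)=-0.291535, 0.211×(-1.555897)=-0.328294, 0.053×(-2.937463)=-0.155686, 0.053×(-2.937463)=-0.155686.
Sum = -2.016398, so H' = 2.0164.

2.0164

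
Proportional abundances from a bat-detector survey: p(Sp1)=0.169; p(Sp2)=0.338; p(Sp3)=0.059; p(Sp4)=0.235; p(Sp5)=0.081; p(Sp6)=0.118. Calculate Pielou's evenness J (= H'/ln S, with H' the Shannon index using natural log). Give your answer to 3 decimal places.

H' = −Σ pᵢ ln pᵢ = −((-0.30046) + (-0.36663) + (-0.16698) + (-0.34032) + (-0.20358) + (-0.25217)) = 1.63014 (working shown to 5 dp, full precision carried).
With S = 6 species, ln S = 1.79176, so J = 1.63014/1.79176 = 0.90980, i.e. 0.910 to 3 decimal places.

0.910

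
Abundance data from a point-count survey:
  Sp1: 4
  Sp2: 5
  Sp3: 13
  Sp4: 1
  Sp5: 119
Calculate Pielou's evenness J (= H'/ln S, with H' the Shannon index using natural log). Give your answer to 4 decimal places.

0.3854

Total N = 4+5+13+1+119 = 142, so the proportions are 0.028169, 0.035211, 0.091549, 0.007042, 0.838028 (working shown to 6 dp, full precision carried).
H' = −Σ pᵢ ln pᵢ = −((-0.100550) + (-0.117831) + (-0.218883) + (-0.034900) + (-0.148083)) = 0.620247.
With S = 5 species, ln S = 1.609438, so J = 0.620247/1.609438 = 0.385381, i.e. 0.3854 to 4 decimal places.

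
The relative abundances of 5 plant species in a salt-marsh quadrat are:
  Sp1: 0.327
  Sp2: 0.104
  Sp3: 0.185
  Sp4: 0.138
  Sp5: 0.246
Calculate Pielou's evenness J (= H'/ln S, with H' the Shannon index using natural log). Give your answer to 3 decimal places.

H' = −Σ pᵢ ln pᵢ = −((-0.365519) + (-0.235390) + (-0.312169) + (-0.273309) + (-0.344996)) = 1.531383 (working shown to 6 dp, full precision carried).
With S = 5 species, ln S = 1.609438, so J = 1.531383/1.609438 = 0.951502, i.e. 0.952 to 3 decimal places.

0.952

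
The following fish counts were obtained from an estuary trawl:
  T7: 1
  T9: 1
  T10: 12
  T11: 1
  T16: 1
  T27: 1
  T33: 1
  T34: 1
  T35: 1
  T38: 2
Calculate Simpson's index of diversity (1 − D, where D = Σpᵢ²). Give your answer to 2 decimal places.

Total N = 1+1+12+1+1+1+1+1+1+2 = 22, so the proportions are 0.0455, 0.0455, 0.5455, 0.0455, 0.0455, 0.0455, 0.0455, 0.0455, 0.0455, 0.0909 (working shown to 4 dp, full precision carried).
D = 0.0455² + 0.0455² + 0.5455² + 0.0455² + 0.0455² + 0.0455² + 0.0455² + 0.0455² + 0.0455² + 0.0909² = 0.0021 + 0.0021 + 0.2975 + 0.0021 + 0.0021 + 0.0021 + 0.0021 + 0.0021 + 0.0021 + 0.0083 = 0.3223.
So 1 − D = 0.6777, i.e. 0.68 to 2 decimal places.

0.68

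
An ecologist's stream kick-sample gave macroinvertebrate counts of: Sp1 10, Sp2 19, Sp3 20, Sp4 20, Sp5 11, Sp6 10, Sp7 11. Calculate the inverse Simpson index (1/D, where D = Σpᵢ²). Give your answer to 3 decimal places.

6.364

Total N = 10+19+20+20+11+10+11 = 101, so the proportions are 0.0990099, 0.1881188, 0.1980198, 0.1980198, 0.1089109, 0.0990099, 0.1089109 (working shown to 7 dp, full precision carried).
D = 0.0990099² + 0.1881188² + 0.1980198² + 0.1980198² + 0.1089109² + 0.0990099² + 0.1089109² = 0.0098030 + 0.0353887 + 0.0392118 + 0.0392118 + 0.0118616 + 0.0098030 + 0.0118616 = 0.1571415.
So 1/D = 6.36369, i.e. 6.364 to 3 decimal places.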